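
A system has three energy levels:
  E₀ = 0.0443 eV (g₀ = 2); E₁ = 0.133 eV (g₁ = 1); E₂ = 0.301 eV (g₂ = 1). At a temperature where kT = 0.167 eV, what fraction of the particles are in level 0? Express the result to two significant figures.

0.71

Eᵢ/kT = 0.2653, 0.7964, 1.802.
Z = Σ gᵢe^(−Eᵢ/kT) = 2·e^(−0.2653) + 1·e^(−0.7964) + 1·e^(−1.802) = 1.534 + 0.4509 + 0.1650 = 2.150.
P₀ = g₀ e^(−E₀/kT) / Z = 1.534/2.150 = 0.71.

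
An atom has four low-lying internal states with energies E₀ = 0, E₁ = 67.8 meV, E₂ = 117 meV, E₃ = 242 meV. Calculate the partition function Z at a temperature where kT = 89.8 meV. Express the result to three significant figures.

Z = 1.81

Eᵢ/kT = 0, 0.75501, 1.3029, 2.6949.
Z = Σ e^(−Eᵢ/kT) = e^(−0) + e^(−0.75501) + e^(−1.3029) + e^(−2.6949) = 1.0000 + 0.47001 + 0.27174 + 0.067549 = 1.8093.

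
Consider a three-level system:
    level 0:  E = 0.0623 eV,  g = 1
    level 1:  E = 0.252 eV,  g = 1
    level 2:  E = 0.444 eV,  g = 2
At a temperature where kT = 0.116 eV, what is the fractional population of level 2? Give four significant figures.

Eᵢ/kT = 0.537069, 2.17241, 3.82759.
Z = Σ gᵢe^(−Eᵢ/kT) = 1·e^(−0.537069) + 1·e^(−2.17241) + 2·e^(−3.82759) = 0.584459 + 0.113903 + 0.0435240 = 0.741886.
P₂ = g₂ e^(−E₂/kT) / Z = 0.0435240/0.741886 = 0.05867.

0.05867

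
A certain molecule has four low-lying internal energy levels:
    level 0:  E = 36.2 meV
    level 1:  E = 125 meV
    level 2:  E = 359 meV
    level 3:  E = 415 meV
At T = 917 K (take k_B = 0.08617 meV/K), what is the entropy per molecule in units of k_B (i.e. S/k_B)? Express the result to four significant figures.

0.6511

k_BT = 0.08617 × 917 K = 79.0179 meV.
Eᵢ/kT = 0.458124, 1.58192, 4.54327, 5.25197.
Z = Σ e^(−Eᵢ/kT) = e^(−0.458124) + e^(−1.58192) + e^(−4.54327) + e^(−5.25197) = 0.632469 + 0.205580 + 0.0106386 + 0.00523719 = 0.853925.
⟨E⟩ = Σ EᵢPᵢ = 63.9231 meV.
S/k_B = ln Z + ⟨E⟩/kT = ln(0.853925) + 63.9231/79.0179 = -0.157912 + 0.808970 = 0.6511.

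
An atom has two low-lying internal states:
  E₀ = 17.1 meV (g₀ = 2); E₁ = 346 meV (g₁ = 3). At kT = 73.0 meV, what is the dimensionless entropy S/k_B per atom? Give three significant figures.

Eᵢ/kT = 0.23425, 4.7397.
Z = Σ gᵢe^(−Eᵢ/kT) = 2·e^(−0.23425) + 3·e^(−4.7397) = 1.5823 + 0.026224 = 1.6085.
⟨E⟩ = Σ EᵢPᵢ = 22.462 meV.
S/k_B = ln Z + ⟨E⟩/kT = ln(1.6085) + 22.462/73.0 = 0.47530 + 0.30770 = 0.783.

0.783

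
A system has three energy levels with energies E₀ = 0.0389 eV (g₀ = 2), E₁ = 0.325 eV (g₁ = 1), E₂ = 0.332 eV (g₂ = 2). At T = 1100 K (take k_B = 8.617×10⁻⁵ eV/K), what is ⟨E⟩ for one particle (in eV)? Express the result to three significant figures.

k_BT = 8.617×10⁻⁵ × 1100 K = 0.094787 eV.
Eᵢ/kT = 0.41039, 3.4287, 3.5026.
Z = Σ gᵢe^(−Eᵢ/kT) = 2·e^(−0.41039) + 1·e^(−3.4287) + 2·e^(−3.5026) = 1.3268 + 0.032429 + 0.060238 = 1.4195.
⟨E⟩ = Σ Eᵢ gᵢe^(−Eᵢ/kT) / Z = (0.0389·1.3268 + 0.325·0.032429 + 0.332·0.060238) / 1.4195 = 0.0579 eV.

0.0579 eV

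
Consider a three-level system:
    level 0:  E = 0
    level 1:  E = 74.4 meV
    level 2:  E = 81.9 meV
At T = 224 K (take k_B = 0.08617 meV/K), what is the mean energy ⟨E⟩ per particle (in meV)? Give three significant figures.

k_BT = 0.08617 × 224 K = 19.302 meV.
Eᵢ/kT = 0, 3.8545, 4.2431.
Z = Σ e^(−Eᵢ/kT) = e^(−0) + e^(−3.8545) + e^(−4.2431) = 1.0000 + 0.021184 + 0.014363 = 1.0355.
⟨E⟩ = Σ Eᵢ e^(−Eᵢ/kT) / Z = (0·1.0000 + 74.4·0.021184 + 81.9·0.014363) / 1.0355 = 2.66 meV.

2.66 meV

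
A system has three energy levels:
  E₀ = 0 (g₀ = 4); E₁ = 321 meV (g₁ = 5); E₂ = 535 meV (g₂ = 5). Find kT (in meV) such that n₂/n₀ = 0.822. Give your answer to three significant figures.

n₂/n₀ = (g₂/g₀) exp[−(E₂−E₀)/kT] = 0.822.
⇒ (E₂−E₀)/kT = ln((5/4)/0.822) = ln(1.5207) = 0.41917.
kT = 535 meV / 0.41917 = 1280 meV.

1280 meV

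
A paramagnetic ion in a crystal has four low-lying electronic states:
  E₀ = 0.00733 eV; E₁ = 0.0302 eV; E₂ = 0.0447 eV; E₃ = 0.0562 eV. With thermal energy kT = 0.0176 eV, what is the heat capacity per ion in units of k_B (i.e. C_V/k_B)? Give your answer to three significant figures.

0.729

Eᵢ/kT = 0.41648, 1.7159, 2.5398, 3.1932.
Z = Σ e^(−Eᵢ/kT) = e^(−0.41648) + e^(−1.7159) + e^(−2.5398) + e^(−3.1932) = 0.65936 + 0.17980 + 0.078882 + 0.041040 = 0.95908.
⟨E⟩ = 0.016782 eV, ⟨E²⟩ = 0.00050741 eV².
C_V/k_B = (⟨E²⟩ − ⟨E⟩²)/(kT)² = (0.00050741 − 0.00028164)/0.00030976 = 0.729.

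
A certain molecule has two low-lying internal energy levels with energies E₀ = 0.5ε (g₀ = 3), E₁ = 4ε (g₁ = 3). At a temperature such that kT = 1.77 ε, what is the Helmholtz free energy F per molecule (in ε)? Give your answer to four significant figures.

Eᵢ/kT = 0.282486, 2.25989.
Z = Σ gᵢe^(−Eᵢ/kT) = 3·e^(−0.282486) + 3·e^(−2.25989) = 2.26172 + 0.313086 = 2.57481.
F = −kT ln Z = −1.77 × ln(2.57481) = −1.77 × 0.945776 = -1.674 ε.

-1.674 ε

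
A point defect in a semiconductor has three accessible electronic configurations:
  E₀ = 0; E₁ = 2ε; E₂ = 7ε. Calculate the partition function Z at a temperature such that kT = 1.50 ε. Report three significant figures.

Eᵢ/kT = 0, 1.3333, 4.6667.
Z = Σ e^(−Eᵢ/kT) = e^(−0) + e^(−1.3333) + e^(−4.6667) = 1.0000 + 0.26361 + 0.0094032 = 1.2730.

Z = 1.27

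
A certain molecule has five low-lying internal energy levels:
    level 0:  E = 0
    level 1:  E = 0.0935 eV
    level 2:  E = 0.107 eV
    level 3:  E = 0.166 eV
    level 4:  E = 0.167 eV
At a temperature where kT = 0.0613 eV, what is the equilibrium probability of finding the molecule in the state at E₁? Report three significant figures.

0.143

Eᵢ/kT = 0, 1.5253, 1.7455, 2.7080, 2.7243.
Z = Σ e^(−Eᵢ/kT) = e^(−0) + e^(−1.5253) + e^(−1.7455) + e^(−2.7080) + e^(−2.7243) = 1.0000 + 0.21756 + 0.17456 + 0.066670 + 0.065592 = 1.5244.
P₁ = e^(−E₁/kT) / Z = 0.21756/1.5244 = 0.143.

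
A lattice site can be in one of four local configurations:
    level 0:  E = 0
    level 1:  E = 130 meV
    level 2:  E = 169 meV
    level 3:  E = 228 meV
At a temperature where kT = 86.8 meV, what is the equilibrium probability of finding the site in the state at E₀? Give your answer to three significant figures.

Eᵢ/kT = 0, 1.4977, 1.9470, 2.6267.
Z = Σ e^(−Eᵢ/kT) = e^(−0) + e^(−1.4977) + e^(−1.9470) + e^(−2.6267) = 1.0000 + 0.22364 + 0.14270 + 0.072317 = 1.4387.
P₀ = e^(−E₀/kT) / Z = 1.0000/1.4387 = 0.695.

0.695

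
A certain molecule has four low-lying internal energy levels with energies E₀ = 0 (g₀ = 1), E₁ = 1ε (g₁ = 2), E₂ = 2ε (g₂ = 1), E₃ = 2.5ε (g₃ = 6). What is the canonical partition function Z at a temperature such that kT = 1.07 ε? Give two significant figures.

Z = 2.5

Eᵢ/kT = 0, 0.9346, 1.869, 2.336.
Z = Σ gᵢe^(−Eᵢ/kT) = 1·e^(−0) + 2·e^(−0.9346) + 1·e^(−1.869) + 6·e^(−2.336) = 1.000 + 0.7855 + 0.1543 + 0.5803 = 2.520.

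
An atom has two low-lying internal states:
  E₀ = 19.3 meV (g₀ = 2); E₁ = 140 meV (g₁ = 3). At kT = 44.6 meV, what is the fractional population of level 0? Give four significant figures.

Eᵢ/kT = 0.432735, 3.13901.
Z = Σ gᵢe^(−Eᵢ/kT) = 2·e^(−0.432735) + 3·e^(−3.13901) = 1.29746 + 0.129977 = 1.42744.
P₀ = g₀ e^(−E₀/kT) / Z = 1.29746/1.42744 = 0.9089.

0.9089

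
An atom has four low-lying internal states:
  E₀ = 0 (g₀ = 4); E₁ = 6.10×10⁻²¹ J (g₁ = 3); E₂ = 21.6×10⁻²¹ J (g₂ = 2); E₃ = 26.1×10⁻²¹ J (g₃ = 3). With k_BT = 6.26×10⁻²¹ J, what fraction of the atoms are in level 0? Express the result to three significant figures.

Eᵢ/kT = 0, 0.97444, 3.4505, 4.1693.
Z = Σ gᵢe^(−Eᵢ/kT) = 4·e^(−0) + 3·e^(−0.97444) + 2·e^(−3.4505) + 3·e^(−4.1693) = 4.0000 + 1.1322 + 0.063460 + 0.046389 = 5.2420.
P₀ = g₀ e^(−E₀/kT) / Z = 4.0000/5.2420 = 0.763.

0.763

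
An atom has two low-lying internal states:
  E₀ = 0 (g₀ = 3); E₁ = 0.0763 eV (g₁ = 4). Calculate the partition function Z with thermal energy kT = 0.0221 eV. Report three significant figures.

Z = 3.13

Eᵢ/kT = 0, 3.4525.
Z = Σ gᵢe^(−Eᵢ/kT) = 3·e^(−0) + 4·e^(−3.4525) = 3.0000 + 0.12667 = 3.1267.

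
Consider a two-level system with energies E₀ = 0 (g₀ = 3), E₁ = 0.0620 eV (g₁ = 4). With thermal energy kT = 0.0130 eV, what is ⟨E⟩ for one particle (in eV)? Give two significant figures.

0.00069 eV

Eᵢ/kT = 0, 4.769.
Z = Σ gᵢe^(−Eᵢ/kT) = 3·e^(−0) + 4·e^(−4.769) = 3.000 + 0.03396 = 3.034.
⟨E⟩ = Σ Eᵢ gᵢe^(−Eᵢ/kT) / Z = (0·3.000 + 0.0620·0.03396) / 3.034 = 0.00069 eV.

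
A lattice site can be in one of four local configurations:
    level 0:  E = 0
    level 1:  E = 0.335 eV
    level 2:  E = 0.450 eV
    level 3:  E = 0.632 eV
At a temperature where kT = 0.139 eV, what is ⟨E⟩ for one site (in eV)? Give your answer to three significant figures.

0.0478 eV

Eᵢ/kT = 0, 2.4101, 3.2374, 4.5468.
Z = Σ e^(−Eᵢ/kT) = e^(−0) + e^(−2.4101) + e^(−3.2374) + e^(−4.5468) = 1.0000 + 0.089806 + 0.039266 + 0.010601 = 1.1397.
⟨E⟩ = Σ Eᵢ e^(−Eᵢ/kT) / Z = (0·1.0000 + 0.335·0.089806 + 0.450·0.039266 + 0.632·0.010601) / 1.1397 = 0.0478 eV.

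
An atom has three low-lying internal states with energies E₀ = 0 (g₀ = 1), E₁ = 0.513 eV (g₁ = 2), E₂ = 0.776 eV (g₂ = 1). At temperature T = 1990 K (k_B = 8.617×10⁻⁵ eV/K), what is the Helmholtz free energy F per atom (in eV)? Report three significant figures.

k_BT = 8.617×10⁻⁵ × 1990 K = 0.17148 eV.
Eᵢ/kT = 0, 2.9916, 4.5253.
Z = Σ gᵢe^(−Eᵢ/kT) = 1·e^(−0) + 2·e^(−2.9916) + 1·e^(−4.5253) = 1.0000 + 0.10041 + 0.010831 = 1.1112.
F = −kT ln Z = −0.17148 × ln(1.1112) = −0.17148 × 0.10544 = -0.0181 eV.

-0.0181 eV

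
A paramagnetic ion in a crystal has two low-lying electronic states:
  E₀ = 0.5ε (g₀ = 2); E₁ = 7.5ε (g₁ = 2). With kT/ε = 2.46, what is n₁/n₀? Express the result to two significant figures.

0.058

n₁/n₀ = (g₁/g₀) exp[−(E₁−E₀)/kT] = (2/2) × exp(−(7.0ε)/(2.46ε)) = (2/2) × exp(-2.846) = 0.058.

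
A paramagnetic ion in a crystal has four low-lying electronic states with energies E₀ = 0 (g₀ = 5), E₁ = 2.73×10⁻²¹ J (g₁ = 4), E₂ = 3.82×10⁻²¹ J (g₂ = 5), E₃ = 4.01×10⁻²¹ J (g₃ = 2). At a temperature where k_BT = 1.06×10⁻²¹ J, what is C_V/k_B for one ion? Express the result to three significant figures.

Eᵢ/kT = 0, 2.5755, 3.6038, 3.7830.
Z = Σ gᵢe^(−Eᵢ/kT) = 5·e^(−0) + 4·e^(−2.5755) + 5·e^(−3.6038) + 2·e^(−3.7830) = 5.0000 + 0.30446 + 0.13610 + 0.045509 = 5.4861.
⟨E⟩ = 0.27954, ⟨E²⟩ = 0.90901.
C_V/k_B = (⟨E²⟩ − ⟨E⟩²)/(kT)² = (0.90901 − 0.078143)/1.1236 = 0.739.

0.739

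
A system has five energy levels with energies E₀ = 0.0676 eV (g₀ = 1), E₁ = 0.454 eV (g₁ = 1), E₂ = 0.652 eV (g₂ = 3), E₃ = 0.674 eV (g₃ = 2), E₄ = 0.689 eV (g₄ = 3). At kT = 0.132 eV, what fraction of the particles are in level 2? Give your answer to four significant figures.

Eᵢ/kT = 0.512121, 3.43939, 4.93939, 5.10606, 5.21970.
Z = Σ gᵢe^(−Eᵢ/kT) = 1·e^(−0.512121) + 1·e^(−3.43939) + 3·e^(−4.93939) + 2·e^(−5.10606) + 3·e^(−5.21970) = 0.599223 + 0.0320843 + 0.0214769 + 0.0121198 + 0.0162269 = 0.681131.
P₂ = g₂ e^(−E₂/kT) / Z = 0.0214769/0.681131 = 0.03153.

0.03153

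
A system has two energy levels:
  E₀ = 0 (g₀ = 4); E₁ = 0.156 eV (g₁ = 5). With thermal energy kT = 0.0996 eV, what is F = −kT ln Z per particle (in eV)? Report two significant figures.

-0.16 eV

Eᵢ/kT = 0, 1.566.
Z = Σ gᵢe^(−Eᵢ/kT) = 4·e^(−0) + 5·e^(−1.566) = 4.000 + 1.044 = 5.044.
F = −kT ln Z = −0.0996 × ln(5.044) = −0.0996 × 1.618 = -0.16 eV.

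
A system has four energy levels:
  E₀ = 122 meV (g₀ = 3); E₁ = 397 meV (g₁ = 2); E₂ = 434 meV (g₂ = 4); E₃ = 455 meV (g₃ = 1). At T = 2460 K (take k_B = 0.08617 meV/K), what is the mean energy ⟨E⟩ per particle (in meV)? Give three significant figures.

230 meV

k_BT = 0.08617 × 2460 K = 211.98 meV.
Eᵢ/kT = 0.57553, 1.8728, 2.0474, 2.1464.
Z = Σ gᵢe^(−Eᵢ/kT) = 3·e^(−0.57553) + 2·e^(−1.8728) + 4·e^(−2.0474) + 1·e^(−2.1464) = 1.6872 + 0.30739 + 0.51628 + 0.11690 = 2.6278.
⟨E⟩ = Σ Eᵢ gᵢe^(−Eᵢ/kT) / Z = (122·1.6872 + 397·0.30739 + 434·0.51628 + 455·0.11690) / 2.6278 = 230 meV.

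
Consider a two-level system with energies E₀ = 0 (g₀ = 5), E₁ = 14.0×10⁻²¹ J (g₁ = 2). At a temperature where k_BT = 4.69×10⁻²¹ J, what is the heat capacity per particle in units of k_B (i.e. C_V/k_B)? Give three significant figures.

Eᵢ/kT = 0, 2.9851.
Z = Σ gᵢe^(−Eᵢ/kT) = 5·e^(−0) + 2·e^(−2.9851) = 5.0000 + 0.10107 = 5.1011.
⟨E⟩ = 0.27739, ⟨E²⟩ = 3.8834.
C_V/k_B = (⟨E²⟩ − ⟨E⟩²)/(kT)² = (3.8834 − 0.076945)/21.996 = 0.173.

0.173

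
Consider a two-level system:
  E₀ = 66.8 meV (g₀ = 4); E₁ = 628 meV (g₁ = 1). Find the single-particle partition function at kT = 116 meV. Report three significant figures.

Z = 2.25

Eᵢ/kT = 0.57586, 5.4138.
Z = Σ gᵢe^(−Eᵢ/kT) = 4·e^(−0.57586) + 1·e^(−5.4138) = 2.2489 + 0.0044547 = 2.2534.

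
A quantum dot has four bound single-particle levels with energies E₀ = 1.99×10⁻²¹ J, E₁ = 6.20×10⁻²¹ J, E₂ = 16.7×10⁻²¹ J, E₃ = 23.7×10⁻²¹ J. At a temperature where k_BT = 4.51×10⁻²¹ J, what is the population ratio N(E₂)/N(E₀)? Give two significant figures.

n₂/n₀ = exp[−(E₂−E₀)/kT] = exp(−(14.71 ×10⁻²¹ J)/(4.51 ×10⁻²¹ J)) = exp(-3.262) = 0.038.

0.038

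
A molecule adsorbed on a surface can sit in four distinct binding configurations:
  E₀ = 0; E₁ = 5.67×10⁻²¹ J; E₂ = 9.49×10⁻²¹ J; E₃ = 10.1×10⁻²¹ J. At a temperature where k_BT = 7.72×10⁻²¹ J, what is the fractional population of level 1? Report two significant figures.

0.23

Eᵢ/kT = 0, 0.7345, 1.229, 1.308.
Z = Σ e^(−Eᵢ/kT) = e^(−0) + e^(−0.7345) + e^(−1.229) + e^(−1.308) = 1.000 + 0.4797 + 0.2926 + 0.2704 = 2.043.
P₁ = e^(−E₁/kT) / Z = 0.4797/2.043 = 0.23.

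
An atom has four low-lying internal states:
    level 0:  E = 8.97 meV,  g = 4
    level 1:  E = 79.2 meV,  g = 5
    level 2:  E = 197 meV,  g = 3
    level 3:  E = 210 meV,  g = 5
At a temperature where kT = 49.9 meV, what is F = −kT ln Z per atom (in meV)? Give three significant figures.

-75.0 meV

Eᵢ/kT = 0.17976, 1.5872, 3.9479, 4.2084.
Z = Σ gᵢe^(−Eᵢ/kT) = 4·e^(−0.17976) + 5·e^(−1.5872) + 3·e^(−3.9479) + 5·e^(−4.2084) = 3.3419 + 1.0225 + 0.057886 + 0.074351 = 4.4966.
F = −kT ln Z = −49.9 × ln(4.4966) = −49.9 × 1.5033 = -75.0 meV.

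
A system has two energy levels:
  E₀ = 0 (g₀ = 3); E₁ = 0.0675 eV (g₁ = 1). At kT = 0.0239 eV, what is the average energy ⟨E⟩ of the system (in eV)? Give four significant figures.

0.001310 eV

Eᵢ/kT = 0, 2.82427.
Z = Σ gᵢe^(−Eᵢ/kT) = 3·e^(−0) + 1·e^(−2.82427) = 3.00000 + 0.0593520 = 3.05935.
⟨E⟩ = Σ Eᵢ gᵢe^(−Eᵢ/kT) / Z = (0·3.00000 + 0.0675·0.0593520) / 3.05935 = 0.001310 eV.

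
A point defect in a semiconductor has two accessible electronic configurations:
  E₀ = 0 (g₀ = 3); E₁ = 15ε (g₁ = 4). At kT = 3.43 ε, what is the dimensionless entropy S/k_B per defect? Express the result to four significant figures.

Eᵢ/kT = 0, 4.37318.
Z = Σ gᵢe^(−Eᵢ/kT) = 3·e^(−0) + 4·e^(−4.37318) = 3.00000 + 0.0504443 = 3.05044.
⟨E⟩ = Σ EᵢPᵢ = 0.248051 ε.
S/k_B = ln Z + ⟨E⟩/kT = ln(3.05044) + 0.248051/3.43 = 1.11529 + 0.0723181 = 1.188.

1.188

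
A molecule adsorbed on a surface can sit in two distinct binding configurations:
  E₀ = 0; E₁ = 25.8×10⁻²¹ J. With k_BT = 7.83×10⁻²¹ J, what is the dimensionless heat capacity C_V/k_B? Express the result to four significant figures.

Eᵢ/kT = 0, 3.29502.
Z = Σ e^(−Eᵢ/kT) = e^(−0) + e^(−3.29502) = 1.00000 + 0.0370673 = 1.03707.
⟨E⟩ = 0.922152, ⟨E²⟩ = 23.7915.
C_V/k_B = (⟨E²⟩ − ⟨E⟩²)/(kT)² = (23.7915 − 0.850364)/61.3089 = 0.3742.

0.3742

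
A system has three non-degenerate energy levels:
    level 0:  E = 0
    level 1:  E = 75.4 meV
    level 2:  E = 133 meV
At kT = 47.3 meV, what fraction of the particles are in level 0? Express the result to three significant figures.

0.792

Eᵢ/kT = 0, 1.5941, 2.8118.
Z = Σ e^(−Eᵢ/kT) = e^(−0) + e^(−1.5941) + e^(−2.8118) = 1.0000 + 0.20309 + 0.060097 = 1.2632.
P₀ = e^(−E₀/kT) / Z = 1.0000/1.2632 = 0.792.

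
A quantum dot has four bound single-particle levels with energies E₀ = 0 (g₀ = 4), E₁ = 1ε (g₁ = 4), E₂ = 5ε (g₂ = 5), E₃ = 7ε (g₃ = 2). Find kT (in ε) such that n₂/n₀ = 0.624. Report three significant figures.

7.20 ε

n₂/n₀ = (g₂/g₀) exp[−(E₂−E₀)/kT] = 0.624.
⇒ (E₂−E₀)/kT = ln((5/4)/0.624) = ln(2.0032) = 0.69475.
kT = 5ε / 0.69475 = 7.20 ε.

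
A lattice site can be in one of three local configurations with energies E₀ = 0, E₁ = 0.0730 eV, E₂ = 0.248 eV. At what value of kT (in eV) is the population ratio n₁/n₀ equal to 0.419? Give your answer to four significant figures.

0.08392 eV

n₁/n₀ = exp[−(E₁−E₀)/kT] = 0.419.
⇒ (E₁−E₀)/kT = ln(1/0.419) = ln(2.38663) = 0.869882.
kT = 0.0730 eV / 0.869882 = 0.08392 eV.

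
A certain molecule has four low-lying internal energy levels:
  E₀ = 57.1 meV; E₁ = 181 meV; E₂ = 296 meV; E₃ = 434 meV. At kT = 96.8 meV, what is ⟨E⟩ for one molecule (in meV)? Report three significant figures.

Eᵢ/kT = 0.58988, 1.8698, 3.0579, 4.4835.
Z = Σ e^(−Eᵢ/kT) = e^(−0.58988) + e^(−1.8698) + e^(−3.0579) + e^(−4.4835) = 0.55439 + 0.15415 + 0.046986 + 0.011294 = 0.76682.
⟨E⟩ = Σ Eᵢ e^(−Eᵢ/kT) / Z = (57.1·0.55439 + 181·0.15415 + 296·0.046986 + 434·0.011294) / 0.76682 = 102 meV.

102 meV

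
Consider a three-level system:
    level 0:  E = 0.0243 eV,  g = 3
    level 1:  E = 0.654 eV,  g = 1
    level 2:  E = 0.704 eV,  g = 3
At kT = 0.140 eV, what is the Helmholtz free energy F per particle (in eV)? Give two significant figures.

-0.13 eV

Eᵢ/kT = 0.1736, 4.671, 5.029.
Z = Σ gᵢe^(−Eᵢ/kT) = 3·e^(−0.1736) + 1·e^(−4.671) + 3·e^(−5.029) = 2.522 + 0.009363 + 0.01964 = 2.551.
F = −kT ln Z = −0.140 × ln(2.551) = −0.140 × 0.9365 = -0.13 eV.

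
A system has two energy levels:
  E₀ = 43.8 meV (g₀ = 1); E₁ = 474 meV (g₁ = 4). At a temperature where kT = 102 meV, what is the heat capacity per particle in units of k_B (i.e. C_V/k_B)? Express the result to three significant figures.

Eᵢ/kT = 0.42941, 4.6471.
Z = Σ gᵢe^(−Eᵢ/kT) = 1·e^(−0.42941) + 4·e^(−4.6471) = 0.65089 + 0.038357 = 0.68925.
⟨E⟩ = 67.741 meV, ⟨E²⟩ = 14315 meV².
C_V/k_B = (⟨E²⟩ − ⟨E⟩²)/(kT)² = (14315 − 4588.8)/10404 = 0.935.

0.935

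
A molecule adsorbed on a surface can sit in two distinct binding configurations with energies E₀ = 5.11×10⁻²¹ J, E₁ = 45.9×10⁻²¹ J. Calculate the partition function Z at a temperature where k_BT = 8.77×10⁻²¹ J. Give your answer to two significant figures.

Z = 0.56

Eᵢ/kT = 0.5827, 5.234.
Z = Σ e^(−Eᵢ/kT) = e^(−0.5827) + e^(−5.234) = 0.5584 + 0.005332 = 0.5637.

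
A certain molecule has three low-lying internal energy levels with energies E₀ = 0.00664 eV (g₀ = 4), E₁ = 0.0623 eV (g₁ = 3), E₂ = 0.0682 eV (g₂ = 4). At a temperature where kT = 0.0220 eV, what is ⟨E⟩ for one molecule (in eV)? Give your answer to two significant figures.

Eᵢ/kT = 0.3018, 2.832, 3.100.
Z = Σ gᵢe^(−Eᵢ/kT) = 4·e^(−0.3018) + 3·e^(−2.832) + 4·e^(−3.100) = 2.958 + 0.1767 + 0.1802 = 3.315.
⟨E⟩ = Σ Eᵢ gᵢe^(−Eᵢ/kT) / Z = (0.00664·2.958 + 0.0623·0.1767 + 0.0682·0.1802) / 3.315 = 0.013 eV.

0.013 eV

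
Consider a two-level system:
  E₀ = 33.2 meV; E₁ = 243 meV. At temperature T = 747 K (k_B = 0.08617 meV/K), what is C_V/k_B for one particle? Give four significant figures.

0.3784

k_BT = 0.08617 × 747 K = 64.3690 meV.
Eᵢ/kT = 0.515776, 3.77511.
Z = Σ e^(−Eᵢ/kT) = e^(−0.515776) + e^(−3.77511) = 0.597037 + 0.0229346 = 0.619972.
⟨E⟩ = 40.9611 meV, ⟨E²⟩ = 3245.86 meV².
C_V/k_B = (⟨E²⟩ − ⟨E⟩²)/(kT)² = (3245.86 − 1677.81)/4143.37 = 0.3784.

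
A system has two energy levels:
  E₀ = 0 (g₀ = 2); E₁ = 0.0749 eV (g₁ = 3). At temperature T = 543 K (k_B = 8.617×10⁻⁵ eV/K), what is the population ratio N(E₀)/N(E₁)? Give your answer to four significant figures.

3.305

k_BT = 8.617×10⁻⁵ × 543 K = 0.0467903 eV.
n₀/n₁ = (g₀/g₁) exp[−(E₀−E₁)/kT] = (2/3) × exp(−(-0.0749 eV)/(0.0467903 eV)) = (2/3) × exp(1.60076) = 3.305.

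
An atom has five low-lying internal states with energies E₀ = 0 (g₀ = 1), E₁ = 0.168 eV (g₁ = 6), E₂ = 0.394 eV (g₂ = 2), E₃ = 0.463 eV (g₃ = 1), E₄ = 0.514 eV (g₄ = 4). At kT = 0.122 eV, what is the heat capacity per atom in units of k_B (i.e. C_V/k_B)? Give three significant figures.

Eᵢ/kT = 0, 1.3770, 3.2295, 3.7951, 4.2131.
Z = Σ gᵢe^(−Eᵢ/kT) = 1·e^(−0) + 6·e^(−1.3770) + 2·e^(−3.2295) + 1·e^(−3.7951) + 4·e^(−4.2131) = 1.0000 + 1.5140 + 0.079155 + 0.022481 + 0.059202 = 2.6748.
⟨E⟩ = 0.12202 eV, ⟨E²⟩ = 0.028219 eV².
C_V/k_B = (⟨E²⟩ − ⟨E⟩²)/(kT)² = (0.028219 − 0.014889)/0.014884 = 0.896.

0.896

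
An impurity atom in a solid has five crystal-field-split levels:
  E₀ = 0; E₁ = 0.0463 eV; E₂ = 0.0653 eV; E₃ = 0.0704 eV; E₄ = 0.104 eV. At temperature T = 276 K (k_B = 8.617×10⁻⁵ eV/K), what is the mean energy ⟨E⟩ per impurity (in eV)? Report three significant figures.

0.0124 eV

k_BT = 8.617×10⁻⁵ × 276 K = 0.023783 eV.
Eᵢ/kT = 0, 1.9468, 2.7457, 2.9601, 4.3729.
Z = Σ e^(−Eᵢ/kT) = e^(−0) + e^(−1.9468) + e^(−2.7457) + e^(−2.9601) + e^(−4.3729) = 1.0000 + 0.14273 + 0.064203 + 0.051814 + 0.012615 = 1.2714.
⟨E⟩ = Σ Eᵢ e^(−Eᵢ/kT) / Z = (0·1.0000 + 0.0463·0.14273 + 0.0653·0.064203 + 0.0704·0.051814 + 0.104·0.012615) / 1.2714 = 0.0124 eV.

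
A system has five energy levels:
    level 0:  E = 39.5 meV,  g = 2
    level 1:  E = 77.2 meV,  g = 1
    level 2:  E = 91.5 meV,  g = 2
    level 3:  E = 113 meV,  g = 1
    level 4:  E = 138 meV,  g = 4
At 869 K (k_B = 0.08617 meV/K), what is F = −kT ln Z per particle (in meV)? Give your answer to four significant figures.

k_BT = 0.08617 × 869 K = 74.8817 meV.
Eᵢ/kT = 0.527499, 1.03096, 1.22193, 1.50905, 1.84291.
Z = Σ gᵢe^(−Eᵢ/kT) = 2·e^(−0.527499) + 1·e^(−1.03096) + 2·e^(−1.22193) + 1·e^(−1.50905) + 4·e^(−1.84291) = 1.18016 + 0.356664 + 0.589322 + 0.221120 + 0.633424 = 2.98069.
F = −kT ln Z = −74.8817 × ln(2.98069) = −74.8817 × 1.09215 = -81.78 meV.

-81.78 meV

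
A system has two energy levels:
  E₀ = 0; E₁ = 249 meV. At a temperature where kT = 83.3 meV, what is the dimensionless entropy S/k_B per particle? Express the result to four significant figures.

0.1923

Eᵢ/kT = 0, 2.98920.
Z = Σ e^(−Eᵢ/kT) = e^(−0) + e^(−2.98920) = 1.00000 + 0.0503277 = 1.05033.
⟨E⟩ = Σ EᵢPᵢ = 11.9311 meV.
S/k_B = ln Z + ⟨E⟩/kT = ln(1.05033) + 11.9311/83.3 = 0.0491044 + 0.143230 = 0.1923.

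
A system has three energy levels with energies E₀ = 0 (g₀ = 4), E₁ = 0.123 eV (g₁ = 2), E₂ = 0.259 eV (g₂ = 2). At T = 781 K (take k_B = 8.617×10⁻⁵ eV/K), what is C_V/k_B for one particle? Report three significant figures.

0.361

k_BT = 8.617×10⁻⁵ × 781 K = 0.067299 eV.
Eᵢ/kT = 0, 1.8277, 3.8485.
Z = Σ gᵢe^(−Eᵢ/kT) = 4·e^(−0) + 2·e^(−1.8277) + 2·e^(−3.8485) = 4.0000 + 0.32157 + 0.042623 = 4.3642.
⟨E⟩ = 0.011593 eV, ⟨E²⟩ = 0.0017699 eV².
C_V/k_B = (⟨E²⟩ − ⟨E⟩²)/(kT)² = (0.0017699 − 0.00013440)/0.0045292 = 0.361.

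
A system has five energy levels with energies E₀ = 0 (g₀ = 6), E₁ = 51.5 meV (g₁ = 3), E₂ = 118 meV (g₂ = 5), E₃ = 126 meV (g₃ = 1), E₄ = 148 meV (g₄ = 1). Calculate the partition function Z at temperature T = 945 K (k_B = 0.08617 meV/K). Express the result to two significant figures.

k_BT = 0.08617 × 945 K = 81.43 meV.
Eᵢ/kT = 0, 0.6324, 1.449, 1.547, 1.818.
Z = Σ gᵢe^(−Eᵢ/kT) = 6·e^(−0) + 3·e^(−0.6324) + 5·e^(−1.449) + 1·e^(−1.547) + 1·e^(−1.818) = 6.000 + 1.594 + 1.174 + 0.2129 + 0.1624 = 9.143.

Z = 9.1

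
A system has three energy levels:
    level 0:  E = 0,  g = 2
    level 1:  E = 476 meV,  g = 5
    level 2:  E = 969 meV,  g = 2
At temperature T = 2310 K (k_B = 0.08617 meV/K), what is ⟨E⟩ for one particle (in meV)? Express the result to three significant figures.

k_BT = 0.08617 × 2310 K = 199.05 meV.
Eᵢ/kT = 0, 2.3914, 4.8681.
Z = Σ gᵢe^(−Eᵢ/kT) = 2·e^(−0) + 5·e^(−2.3914) + 2·e^(−4.8681) = 2.0000 + 0.45751 + 0.015376 = 2.4729.
⟨E⟩ = Σ Eᵢ gᵢe^(−Eᵢ/kT) / Z = (0·2.0000 + 476·0.45751 + 969·0.015376) / 2.4729 = 94.1 meV.

94.1 meV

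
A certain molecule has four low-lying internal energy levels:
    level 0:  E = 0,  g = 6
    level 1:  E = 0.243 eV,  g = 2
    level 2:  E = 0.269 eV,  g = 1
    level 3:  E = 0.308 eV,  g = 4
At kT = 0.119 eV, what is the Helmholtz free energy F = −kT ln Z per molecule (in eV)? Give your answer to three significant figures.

-0.226 eV

Eᵢ/kT = 0, 2.0420, 2.2605, 2.5882.
Z = Σ gᵢe^(−Eᵢ/kT) = 6·e^(−0) + 2·e^(−2.0420) + 1·e^(−2.2605) + 4·e^(−2.5882) = 6.0000 + 0.25954 + 0.10430 + 0.30062 = 6.6645.
F = −kT ln Z = −0.119 × ln(6.6645) = −0.119 × 1.8968 = -0.226 eV.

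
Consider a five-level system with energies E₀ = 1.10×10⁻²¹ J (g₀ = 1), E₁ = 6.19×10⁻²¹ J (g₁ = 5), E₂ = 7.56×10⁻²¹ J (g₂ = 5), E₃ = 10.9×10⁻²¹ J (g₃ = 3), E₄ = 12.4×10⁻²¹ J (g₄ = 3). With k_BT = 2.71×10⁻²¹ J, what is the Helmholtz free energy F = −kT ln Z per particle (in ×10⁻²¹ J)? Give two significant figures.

Eᵢ/kT = 0.4059, 2.284, 2.790, 4.022, 4.576.
Z = Σ gᵢe^(−Eᵢ/kT) = 1·e^(−0.4059) + 5·e^(−2.284) + 5·e^(−2.790) + 3·e^(−4.022) + 3·e^(−4.576) = 0.6664 + 0.5094 + 0.3071 + 0.05375 + 0.03089 = 1.568.
F = −kT ln Z = −2.71 × ln(1.568) = −2.71 × 0.4498 = -1.2 ×10⁻²¹ J.

-1.2 ×10⁻²¹ J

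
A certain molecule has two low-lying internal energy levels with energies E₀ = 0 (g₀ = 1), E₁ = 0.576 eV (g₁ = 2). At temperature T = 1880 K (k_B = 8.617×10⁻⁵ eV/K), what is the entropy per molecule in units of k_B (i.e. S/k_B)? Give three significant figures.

0.248

k_BT = 8.617×10⁻⁵ × 1880 K = 0.16200 eV.
Eᵢ/kT = 0, 3.5556.
Z = Σ gᵢe^(−Eᵢ/kT) = 1·e^(−0) + 2·e^(−3.5556) = 1.0000 + 0.057128 = 1.0571.
⟨E⟩ = Σ EᵢPᵢ = 0.031128 eV.
S/k_B = ln Z + ⟨E⟩/kT = ln(1.0571) + 0.031128/0.16200 = 0.055529 + 0.19215 = 0.248.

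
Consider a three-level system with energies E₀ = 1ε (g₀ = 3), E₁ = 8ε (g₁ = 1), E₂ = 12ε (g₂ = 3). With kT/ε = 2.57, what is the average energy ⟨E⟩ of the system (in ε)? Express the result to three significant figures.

1.29 ε

Eᵢ/kT = 0.38911, 3.1128, 4.6693.
Z = Σ gᵢe^(−Eᵢ/kT) = 3·e^(−0.38911) + 1·e^(−3.1128) + 3·e^(−4.6693) = 2.0330 + 0.044476 + 0.028136 = 2.1056.
⟨E⟩ = Σ Eᵢ gᵢe^(−Eᵢ/kT) / Z = (1·2.0330 + 8·0.044476 + 12·0.028136) / 2.1056 = 1.29 ε.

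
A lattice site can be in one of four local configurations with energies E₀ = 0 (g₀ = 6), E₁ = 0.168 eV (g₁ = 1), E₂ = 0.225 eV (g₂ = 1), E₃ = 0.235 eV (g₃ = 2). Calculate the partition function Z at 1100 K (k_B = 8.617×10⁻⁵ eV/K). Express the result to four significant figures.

k_BT = 8.617×10⁻⁵ × 1100 K = 0.0947870 eV.
Eᵢ/kT = 0, 1.77239, 2.37374, 2.47924.
Z = Σ gᵢe^(−Eᵢ/kT) = 6·e^(−0) + 1·e^(−1.77239) + 1·e^(−2.37374) + 2·e^(−2.47924) = 6.00000 + 0.169926 + 0.0931318 + 0.167614 = 6.43067.

Z = 6.431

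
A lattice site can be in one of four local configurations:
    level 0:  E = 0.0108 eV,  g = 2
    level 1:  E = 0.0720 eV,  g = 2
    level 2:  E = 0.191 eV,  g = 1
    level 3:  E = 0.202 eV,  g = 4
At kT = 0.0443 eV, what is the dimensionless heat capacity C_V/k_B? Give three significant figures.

Eᵢ/kT = 0.24379, 1.6253, 4.3115, 4.5598.
Z = Σ gᵢe^(−Eᵢ/kT) = 2·e^(−0.24379) + 2·e^(−1.6253) + 1·e^(−4.3115) + 4·e^(−4.5598) = 1.5673 + 0.39371 + 0.013413 + 0.041857 = 2.0163.
⟨E⟩ = 0.027918 eV, ⟨E²⟩ = 0.0021927 eV².
C_V/k_B = (⟨E²⟩ − ⟨E⟩²)/(kT)² = (0.0021927 − 0.00077941)/0.0019625 = 0.720.

0.720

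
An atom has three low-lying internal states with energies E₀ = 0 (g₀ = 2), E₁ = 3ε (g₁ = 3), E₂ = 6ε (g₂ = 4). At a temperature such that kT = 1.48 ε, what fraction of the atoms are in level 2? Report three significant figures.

Eᵢ/kT = 0, 2.0270, 4.0541.
Z = Σ gᵢe^(−Eᵢ/kT) = 2·e^(−0) + 3·e^(−2.0270) + 4·e^(−4.0541) = 2.0000 + 0.39519 + 0.069404 = 2.4646.
P₂ = g₂ e^(−E₂/kT) / Z = 0.069404/2.4646 = 0.0282.

0.0282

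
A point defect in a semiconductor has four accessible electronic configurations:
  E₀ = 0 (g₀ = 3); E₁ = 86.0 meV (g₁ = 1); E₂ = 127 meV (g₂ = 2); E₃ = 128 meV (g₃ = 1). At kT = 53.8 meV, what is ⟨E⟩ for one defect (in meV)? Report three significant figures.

15.3 meV

Eᵢ/kT = 0, 1.5985, 2.3606, 2.3792.
Z = Σ gᵢe^(−Eᵢ/kT) = 3·e^(−0) + 1·e^(−1.5985) + 2·e^(−2.3606) + 1·e^(−2.3792) = 3.0000 + 0.20220 + 0.18873 + 0.092625 = 3.4836.
⟨E⟩ = Σ Eᵢ gᵢe^(−Eᵢ/kT) / Z = (0·3.0000 + 86.0·0.20220 + 127·0.18873 + 128·0.092625) / 3.4836 = 15.3 meV.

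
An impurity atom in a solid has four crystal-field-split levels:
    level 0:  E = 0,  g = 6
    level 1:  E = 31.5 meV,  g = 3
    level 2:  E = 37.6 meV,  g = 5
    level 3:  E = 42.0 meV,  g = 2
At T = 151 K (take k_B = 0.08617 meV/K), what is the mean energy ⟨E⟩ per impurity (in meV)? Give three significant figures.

k_BT = 0.08617 × 151 K = 13.012 meV.
Eᵢ/kT = 0, 2.4208, 2.8896, 3.2278.
Z = Σ gᵢe^(−Eᵢ/kT) = 6·e^(−0) + 3·e^(−2.4208) + 5·e^(−2.8896) + 2·e^(−3.2278) = 6.0000 + 0.26655 + 0.27799 + 0.079289 = 6.6238.
⟨E⟩ = Σ Eᵢ gᵢe^(−Eᵢ/kT) / Z = (0·6.0000 + 31.5·0.26655 + 37.6·0.27799 + 42.0·0.079289) / 6.6238 = 3.35 meV.

3.35 meV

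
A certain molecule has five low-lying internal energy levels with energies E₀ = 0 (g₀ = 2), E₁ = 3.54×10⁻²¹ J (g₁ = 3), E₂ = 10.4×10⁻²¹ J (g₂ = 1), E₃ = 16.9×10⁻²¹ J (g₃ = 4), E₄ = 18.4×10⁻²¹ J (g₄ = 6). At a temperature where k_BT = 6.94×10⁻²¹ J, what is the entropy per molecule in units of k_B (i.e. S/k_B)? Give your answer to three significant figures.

2.24

Eᵢ/kT = 0, 0.51009, 1.4986, 2.4352, 2.6513.
Z = Σ gᵢe^(−Eᵢ/kT) = 2·e^(−0) + 3·e^(−0.51009) + 1·e^(−1.4986) + 4·e^(−2.4352) + 6·e^(−2.6513) = 2.0000 + 1.8013 + 0.22344 + 0.35032 + 0.42336 = 4.7984.
⟨E⟩ = Σ EᵢPᵢ = 4.6704 ×10⁻²¹ J.
S/k_B = ln Z + ⟨E⟩/kT = ln(4.7984) + 4.6704/6.94 = 1.5683 + 0.67297 = 2.24.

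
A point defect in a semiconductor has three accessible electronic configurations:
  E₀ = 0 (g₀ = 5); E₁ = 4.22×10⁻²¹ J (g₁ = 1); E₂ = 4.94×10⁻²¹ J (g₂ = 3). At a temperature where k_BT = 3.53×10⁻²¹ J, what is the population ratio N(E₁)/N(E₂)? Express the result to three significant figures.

n₁/n₂ = (g₁/g₂) exp[−(E₁−E₂)/kT] = (1/3) × exp(−(-0.72 ×10⁻²¹ J)/(3.53 ×10⁻²¹ J)) = (1/3) × exp(0.20397) = 0.409.

0.409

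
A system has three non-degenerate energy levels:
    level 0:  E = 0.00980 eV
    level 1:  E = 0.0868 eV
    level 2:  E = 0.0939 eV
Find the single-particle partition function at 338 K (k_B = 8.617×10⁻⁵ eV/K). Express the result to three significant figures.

k_BT = 8.617×10⁻⁵ × 338 K = 0.029125 eV.
Eᵢ/kT = 0.33648, 2.9803, 3.2240.
Z = Σ e^(−Eᵢ/kT) = e^(−0.33648) + e^(−2.9803) + e^(−3.2240) = 0.71428 + 0.050778 + 0.039796 = 0.80485.

Z = 0.805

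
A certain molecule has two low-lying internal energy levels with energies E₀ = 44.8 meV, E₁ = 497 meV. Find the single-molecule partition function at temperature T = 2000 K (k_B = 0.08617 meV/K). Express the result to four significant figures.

k_BT = 0.08617 × 2000 K = 172.340 meV.
Eᵢ/kT = 0.259951, 2.88383.
Z = Σ e^(−Eᵢ/kT) = e^(−0.259951) + e^(−2.88383) = 0.771089 + 0.0559202 = 0.827009.

Z = 0.8270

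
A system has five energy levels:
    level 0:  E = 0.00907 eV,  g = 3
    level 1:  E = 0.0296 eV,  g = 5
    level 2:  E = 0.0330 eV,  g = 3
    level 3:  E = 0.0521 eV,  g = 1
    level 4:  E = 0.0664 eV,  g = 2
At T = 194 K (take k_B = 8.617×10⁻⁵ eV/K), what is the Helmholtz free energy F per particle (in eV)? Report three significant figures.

k_BT = 8.617×10⁻⁵ × 194 K = 0.016717 eV.
Eᵢ/kT = 0.54256, 1.7707, 1.9740, 3.1166, 3.9720.
Z = Σ gᵢe^(−Eᵢ/kT) = 3·e^(−0.54256) + 5·e^(−1.7707) + 3·e^(−1.9740) + 1·e^(−3.1166) + 2·e^(−3.9720) = 1.7438 + 0.85107 + 0.41670 + 0.044308 + 0.037671 = 3.0935.
F = −kT ln Z = −0.016717 × ln(3.0935) = −0.016717 × 1.1293 = -0.0189 eV.

-0.0189 eV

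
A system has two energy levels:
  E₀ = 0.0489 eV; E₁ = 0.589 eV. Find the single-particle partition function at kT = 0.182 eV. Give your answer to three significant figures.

Z = 0.804

Eᵢ/kT = 0.26868, 3.2363.
Z = Σ e^(−Eᵢ/kT) = e^(−0.26868) + e^(−3.2363) = 0.76439 + 0.039309 = 0.80370.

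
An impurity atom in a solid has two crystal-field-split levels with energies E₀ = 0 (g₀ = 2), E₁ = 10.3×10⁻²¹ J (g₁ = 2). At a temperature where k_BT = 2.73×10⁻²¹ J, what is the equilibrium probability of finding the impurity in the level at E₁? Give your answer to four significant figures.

Eᵢ/kT = 0, 3.77289.
Z = Σ gᵢe^(−Eᵢ/kT) = 2·e^(−0) + 2·e^(−3.77289) = 2.00000 + 0.0459711 = 2.04597.
P₁ = g₁ e^(−E₁/kT) / Z = 0.0459711/2.04597 = 0.02247.

0.02247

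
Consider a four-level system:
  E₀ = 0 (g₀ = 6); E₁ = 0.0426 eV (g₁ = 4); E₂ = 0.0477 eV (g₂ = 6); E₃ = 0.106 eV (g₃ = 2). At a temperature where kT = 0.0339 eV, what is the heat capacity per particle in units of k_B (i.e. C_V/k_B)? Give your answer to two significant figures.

Eᵢ/kT = 0, 1.257, 1.407, 3.127.
Z = Σ gᵢe^(−Eᵢ/kT) = 6·e^(−0) + 4·e^(−1.257) + 6·e^(−1.407) + 2·e^(−3.127) = 6.000 + 1.138 + 1.469 + 0.08770 = 8.695.
⟨E⟩ = 0.01470 eV, ⟨E²⟩ = 0.0007352 eV².
C_V/k_B = (⟨E²⟩ − ⟨E⟩²)/(kT)² = (0.0007352 − 0.0002161)/0.001149 = 0.45.

0.45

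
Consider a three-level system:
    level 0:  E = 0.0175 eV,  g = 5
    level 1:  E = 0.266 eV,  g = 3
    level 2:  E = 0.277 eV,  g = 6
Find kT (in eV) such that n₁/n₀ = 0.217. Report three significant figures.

0.244 eV

n₁/n₀ = (g₁/g₀) exp[−(E₁−E₀)/kT] = 0.217.
⇒ (E₁−E₀)/kT = ln((3/5)/0.217) = ln(2.7650) = 1.0170.
kT = 0.2485 eV / 1.0170 = 0.244 eV.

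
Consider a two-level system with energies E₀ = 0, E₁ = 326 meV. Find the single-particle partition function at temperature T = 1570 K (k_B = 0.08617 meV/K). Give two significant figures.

Z = 1.1

k_BT = 0.08617 × 1570 K = 135.3 meV.
Eᵢ/kT = 0, 2.409.
Z = Σ e^(−Eᵢ/kT) = e^(−0) + e^(−2.409) = 1.000 + 0.08991 = 1.090.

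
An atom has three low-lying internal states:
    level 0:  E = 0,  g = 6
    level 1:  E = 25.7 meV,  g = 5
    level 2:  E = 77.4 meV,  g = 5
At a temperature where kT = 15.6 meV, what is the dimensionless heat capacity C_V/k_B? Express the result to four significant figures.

Eᵢ/kT = 0, 1.64744, 4.96154.
Z = Σ gᵢe^(−Eᵢ/kT) = 6·e^(−0) + 5·e^(−1.64744) + 5·e^(−4.96154) = 6.00000 + 0.962711 + 0.0350107 = 6.99772.
⟨E⟩ = 3.92292 meV, ⟨E²⟩ = 120.840 meV².
C_V/k_B = (⟨E²⟩ − ⟨E⟩²)/(kT)² = (120.840 − 15.3893)/243.360 = 0.4333.

0.4333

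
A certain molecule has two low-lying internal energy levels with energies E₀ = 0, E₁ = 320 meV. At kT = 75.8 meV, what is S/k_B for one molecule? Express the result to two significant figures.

Eᵢ/kT = 0, 4.222.
Z = Σ e^(−Eᵢ/kT) = e^(−0) + e^(−4.222) = 1.000 + 0.01467 = 1.015.
⟨E⟩ = Σ EᵢPᵢ = 4.625 meV.
S/k_B = ln Z + ⟨E⟩/kT = ln(1.015) + 4.625/75.8 = 0.01489 + 0.06102 = 0.076.

0.076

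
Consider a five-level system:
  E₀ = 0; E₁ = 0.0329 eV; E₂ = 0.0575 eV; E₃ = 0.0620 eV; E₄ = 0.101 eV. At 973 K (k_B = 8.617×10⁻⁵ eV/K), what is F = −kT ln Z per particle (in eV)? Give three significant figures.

k_BT = 8.617×10⁻⁵ × 973 K = 0.083843 eV.
Eᵢ/kT = 0, 0.39240, 0.68581, 0.73948, 1.2046.
Z = Σ e^(−Eᵢ/kT) = e^(−0) + e^(−0.39240) + e^(−0.68581) + e^(−0.73948) + e^(−1.2046) = 1.0000 + 0.67543 + 0.50368 + 0.47736 + 0.29981 = 2.9563.
F = −kT ln Z = −0.083843 × ln(2.9563) = −0.083843 × 1.0839 = -0.0909 eV.

-0.0909 eV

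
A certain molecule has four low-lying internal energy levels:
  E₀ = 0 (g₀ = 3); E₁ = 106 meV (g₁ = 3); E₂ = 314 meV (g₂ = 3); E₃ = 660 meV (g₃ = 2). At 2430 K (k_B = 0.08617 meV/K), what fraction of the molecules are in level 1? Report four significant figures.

0.3250

k_BT = 0.08617 × 2430 K = 209.393 meV.
Eᵢ/kT = 0, 0.506225, 1.49957, 3.15197.
Z = Σ gᵢe^(−Eᵢ/kT) = 3·e^(−0) + 3·e^(−0.506225) + 3·e^(−1.49957) + 2·e^(−3.15197) = 3.00000 + 1.80830 + 0.669678 + 0.0855356 = 5.56351.
P₁ = g₁ e^(−E₁/kT) / Z = 1.80830/5.56351 = 0.3250.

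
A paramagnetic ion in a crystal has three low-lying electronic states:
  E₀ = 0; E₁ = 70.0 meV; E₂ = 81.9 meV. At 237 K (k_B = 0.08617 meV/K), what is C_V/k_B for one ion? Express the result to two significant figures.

k_BT = 0.08617 × 237 K = 20.42 meV.
Eᵢ/kT = 0, 3.428, 4.011.
Z = Σ e^(−Eᵢ/kT) = e^(−0) + e^(−3.428) + e^(−4.011) = 1.000 + 0.03245 + 0.01812 = 1.051.
⟨E⟩ = 3.573 meV, ⟨E²⟩ = 266.9 meV².
C_V/k_B = (⟨E²⟩ − ⟨E⟩²)/(kT)² = (266.9 − 12.77)/417.0 = 0.61.

0.61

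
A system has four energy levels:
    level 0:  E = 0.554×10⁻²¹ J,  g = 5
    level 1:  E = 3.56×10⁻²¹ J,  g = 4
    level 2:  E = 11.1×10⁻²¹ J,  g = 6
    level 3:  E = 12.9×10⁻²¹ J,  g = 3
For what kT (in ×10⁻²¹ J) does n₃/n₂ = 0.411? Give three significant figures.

9.18 ×10⁻²¹ J

n₃/n₂ = (g₃/g₂) exp[−(E₃−E₂)/kT] = 0.411.
⇒ (E₃−E₂)/kT = ln((3/6)/0.411) = ln(1.2165) = 0.19598.
kT = 1.8 ×10⁻²¹ J / 0.19598 = 9.18 ×10⁻²¹ J.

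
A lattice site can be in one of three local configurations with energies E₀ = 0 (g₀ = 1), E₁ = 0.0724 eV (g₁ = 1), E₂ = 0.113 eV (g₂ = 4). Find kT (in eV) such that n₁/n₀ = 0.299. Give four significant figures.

0.05997 eV

n₁/n₀ = (g₁/g₀) exp[−(E₁−E₀)/kT] = 0.299.
⇒ (E₁−E₀)/kT = ln((1/1)/0.299) = ln(3.34448) = 1.20731.
kT = 0.0724 eV / 1.20731 = 0.05997 eV.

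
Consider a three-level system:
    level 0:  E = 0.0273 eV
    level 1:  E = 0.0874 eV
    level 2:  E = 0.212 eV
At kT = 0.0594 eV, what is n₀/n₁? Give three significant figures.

n₀/n₁ = exp[−(E₀−E₁)/kT] = exp(−(-0.0601 eV)/(0.0594 eV)) = exp(1.0118) = 2.75.

2.75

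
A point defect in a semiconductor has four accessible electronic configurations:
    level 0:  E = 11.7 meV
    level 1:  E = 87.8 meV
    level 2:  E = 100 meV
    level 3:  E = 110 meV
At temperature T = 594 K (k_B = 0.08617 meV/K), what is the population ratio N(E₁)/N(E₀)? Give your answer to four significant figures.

0.2261

k_BT = 0.08617 × 594 K = 51.1850 meV.
n₁/n₀ = exp[−(E₁−E₀)/kT] = exp(−(76.1 meV)/(51.1850 meV)) = exp(-1.48676) = 0.2261.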